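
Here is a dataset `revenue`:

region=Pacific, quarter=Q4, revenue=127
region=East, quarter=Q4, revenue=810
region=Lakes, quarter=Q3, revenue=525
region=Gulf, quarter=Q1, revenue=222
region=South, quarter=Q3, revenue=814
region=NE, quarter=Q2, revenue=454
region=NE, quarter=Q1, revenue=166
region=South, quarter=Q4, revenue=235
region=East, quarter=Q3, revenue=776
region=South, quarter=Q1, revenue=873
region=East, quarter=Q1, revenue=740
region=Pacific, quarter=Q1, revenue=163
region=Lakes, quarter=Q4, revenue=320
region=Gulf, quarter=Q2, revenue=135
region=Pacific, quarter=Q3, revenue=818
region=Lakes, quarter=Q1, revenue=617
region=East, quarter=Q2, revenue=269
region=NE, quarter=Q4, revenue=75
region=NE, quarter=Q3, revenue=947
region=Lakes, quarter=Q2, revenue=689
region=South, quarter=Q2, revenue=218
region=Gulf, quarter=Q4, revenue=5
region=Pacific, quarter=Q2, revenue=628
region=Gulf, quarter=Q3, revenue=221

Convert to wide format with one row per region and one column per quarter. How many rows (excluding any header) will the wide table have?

6

6 distinct region values → 6 rows.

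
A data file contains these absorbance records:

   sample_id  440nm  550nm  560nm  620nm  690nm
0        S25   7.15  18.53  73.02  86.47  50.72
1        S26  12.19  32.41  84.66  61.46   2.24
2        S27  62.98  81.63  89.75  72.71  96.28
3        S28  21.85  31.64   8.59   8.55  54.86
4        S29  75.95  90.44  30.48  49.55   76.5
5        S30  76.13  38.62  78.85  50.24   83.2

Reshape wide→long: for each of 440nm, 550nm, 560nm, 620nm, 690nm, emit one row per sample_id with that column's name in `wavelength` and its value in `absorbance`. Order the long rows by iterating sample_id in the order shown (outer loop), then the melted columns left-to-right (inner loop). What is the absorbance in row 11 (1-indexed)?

62.98

30 rows total (6 × 5). Row 11: index ⌊(11-1)/5⌋ = 2 into sample_id → S27; (11-1) mod 5 = 0 into the melted columns → 440nm.
So row 11 is (S27, 440nm, 62.98); absorbance = 62.98.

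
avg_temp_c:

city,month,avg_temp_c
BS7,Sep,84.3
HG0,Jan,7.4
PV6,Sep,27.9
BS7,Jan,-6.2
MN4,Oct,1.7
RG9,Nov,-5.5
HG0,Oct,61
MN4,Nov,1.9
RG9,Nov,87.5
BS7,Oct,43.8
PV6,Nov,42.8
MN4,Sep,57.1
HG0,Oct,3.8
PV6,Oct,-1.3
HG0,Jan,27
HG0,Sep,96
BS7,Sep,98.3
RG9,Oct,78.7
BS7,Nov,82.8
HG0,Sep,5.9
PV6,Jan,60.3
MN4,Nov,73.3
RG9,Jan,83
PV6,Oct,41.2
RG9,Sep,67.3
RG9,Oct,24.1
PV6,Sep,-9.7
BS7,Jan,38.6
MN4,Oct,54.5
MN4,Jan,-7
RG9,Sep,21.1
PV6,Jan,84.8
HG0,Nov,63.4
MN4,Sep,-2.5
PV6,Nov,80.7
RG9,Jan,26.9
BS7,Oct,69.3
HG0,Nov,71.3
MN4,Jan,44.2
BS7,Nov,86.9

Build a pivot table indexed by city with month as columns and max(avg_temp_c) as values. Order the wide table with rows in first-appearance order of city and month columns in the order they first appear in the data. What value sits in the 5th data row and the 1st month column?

With rows in first-appearance order of city, row 5 is city=RG9. month columns in first-appearance order: Sep, Jan, Oct, Nov; column 1 is Sep.
Long rows with city=RG9, month=Sep: max(67.3, 21.1) = 67.3.

67.3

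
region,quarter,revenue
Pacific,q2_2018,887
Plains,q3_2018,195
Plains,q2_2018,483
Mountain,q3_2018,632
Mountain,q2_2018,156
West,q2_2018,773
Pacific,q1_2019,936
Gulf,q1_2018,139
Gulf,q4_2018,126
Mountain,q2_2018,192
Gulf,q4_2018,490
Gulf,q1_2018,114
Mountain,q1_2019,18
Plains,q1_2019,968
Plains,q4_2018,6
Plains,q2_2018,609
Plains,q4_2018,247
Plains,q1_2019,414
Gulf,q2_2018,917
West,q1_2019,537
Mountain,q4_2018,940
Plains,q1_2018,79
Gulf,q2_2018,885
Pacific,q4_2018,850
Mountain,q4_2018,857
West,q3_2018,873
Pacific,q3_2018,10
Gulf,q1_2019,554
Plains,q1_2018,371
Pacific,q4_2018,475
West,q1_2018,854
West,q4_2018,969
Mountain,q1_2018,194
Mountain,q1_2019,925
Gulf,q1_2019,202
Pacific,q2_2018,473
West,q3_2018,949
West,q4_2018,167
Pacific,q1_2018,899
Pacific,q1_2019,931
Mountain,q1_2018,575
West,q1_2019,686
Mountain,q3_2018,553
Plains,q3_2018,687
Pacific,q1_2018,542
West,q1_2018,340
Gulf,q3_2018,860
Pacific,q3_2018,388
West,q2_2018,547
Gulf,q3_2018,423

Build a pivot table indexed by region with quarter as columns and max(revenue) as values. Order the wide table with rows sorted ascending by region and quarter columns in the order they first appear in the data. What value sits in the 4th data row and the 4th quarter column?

371

With rows sorted ascending by region, row 4 is region=Plains. quarter columns in first-appearance order: q2_2018, q3_2018, q1_2019, q1_2018, q4_2018; column 4 is q1_2018.
Long rows with region=Plains, quarter=q1_2018: max(79, 371) = 371.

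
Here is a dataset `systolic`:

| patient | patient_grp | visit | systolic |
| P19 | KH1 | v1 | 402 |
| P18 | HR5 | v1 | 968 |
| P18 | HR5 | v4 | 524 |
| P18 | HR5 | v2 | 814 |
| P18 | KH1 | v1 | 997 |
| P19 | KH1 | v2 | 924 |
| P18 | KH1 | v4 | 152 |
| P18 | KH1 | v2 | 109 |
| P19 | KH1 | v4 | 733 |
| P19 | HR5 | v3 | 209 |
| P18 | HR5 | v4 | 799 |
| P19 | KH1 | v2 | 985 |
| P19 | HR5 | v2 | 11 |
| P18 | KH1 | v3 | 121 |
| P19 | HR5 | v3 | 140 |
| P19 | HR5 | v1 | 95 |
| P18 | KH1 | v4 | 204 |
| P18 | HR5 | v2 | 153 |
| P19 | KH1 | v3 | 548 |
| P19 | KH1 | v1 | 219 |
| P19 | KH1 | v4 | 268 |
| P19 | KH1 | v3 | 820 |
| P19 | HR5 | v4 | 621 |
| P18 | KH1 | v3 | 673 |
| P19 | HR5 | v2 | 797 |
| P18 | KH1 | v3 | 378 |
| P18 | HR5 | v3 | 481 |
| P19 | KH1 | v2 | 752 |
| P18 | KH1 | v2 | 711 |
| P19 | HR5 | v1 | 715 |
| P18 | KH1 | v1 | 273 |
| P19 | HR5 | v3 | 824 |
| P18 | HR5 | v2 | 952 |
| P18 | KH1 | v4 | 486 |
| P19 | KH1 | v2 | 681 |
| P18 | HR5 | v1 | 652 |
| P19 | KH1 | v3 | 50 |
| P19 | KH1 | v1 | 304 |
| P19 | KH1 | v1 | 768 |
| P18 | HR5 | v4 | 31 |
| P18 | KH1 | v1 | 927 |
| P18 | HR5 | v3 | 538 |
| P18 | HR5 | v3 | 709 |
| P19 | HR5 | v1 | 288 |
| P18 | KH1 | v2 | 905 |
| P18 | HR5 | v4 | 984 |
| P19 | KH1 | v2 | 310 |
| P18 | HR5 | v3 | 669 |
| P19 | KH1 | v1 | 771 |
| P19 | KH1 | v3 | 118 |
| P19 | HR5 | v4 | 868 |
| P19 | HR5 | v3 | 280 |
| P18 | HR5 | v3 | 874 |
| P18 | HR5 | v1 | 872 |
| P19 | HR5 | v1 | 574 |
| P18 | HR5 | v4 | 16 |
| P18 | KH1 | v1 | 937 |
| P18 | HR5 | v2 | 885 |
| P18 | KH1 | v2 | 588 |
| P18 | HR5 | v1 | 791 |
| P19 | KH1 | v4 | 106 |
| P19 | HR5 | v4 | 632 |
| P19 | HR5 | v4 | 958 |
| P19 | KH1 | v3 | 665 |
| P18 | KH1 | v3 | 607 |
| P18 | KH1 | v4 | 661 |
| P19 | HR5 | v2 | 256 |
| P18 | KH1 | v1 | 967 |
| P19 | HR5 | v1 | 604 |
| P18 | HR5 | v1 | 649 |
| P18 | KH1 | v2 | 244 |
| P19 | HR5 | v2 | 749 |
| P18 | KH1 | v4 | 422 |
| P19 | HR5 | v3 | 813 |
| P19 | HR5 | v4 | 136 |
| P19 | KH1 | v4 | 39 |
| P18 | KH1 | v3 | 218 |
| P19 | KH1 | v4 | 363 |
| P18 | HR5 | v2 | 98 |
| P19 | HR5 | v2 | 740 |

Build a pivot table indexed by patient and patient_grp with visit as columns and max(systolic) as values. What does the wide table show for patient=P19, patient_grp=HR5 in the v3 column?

824

Rows with patient=P19, patient_grp=HR5 and visit=v3: systolic values are 209, 140, 824, 280, 813.
max(209, 140, 824, 280, 813) = 824.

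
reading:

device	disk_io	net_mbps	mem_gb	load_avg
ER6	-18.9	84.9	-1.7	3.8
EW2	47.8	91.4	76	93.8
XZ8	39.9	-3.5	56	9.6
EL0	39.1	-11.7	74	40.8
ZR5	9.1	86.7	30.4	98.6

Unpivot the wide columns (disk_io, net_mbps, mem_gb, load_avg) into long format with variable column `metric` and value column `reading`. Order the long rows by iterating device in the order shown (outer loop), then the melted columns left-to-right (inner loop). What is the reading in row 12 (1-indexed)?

20 rows total (5 × 4). Row 12: index ⌊(12-1)/4⌋ = 2 into device → XZ8; (12-1) mod 4 = 3 into the melted columns → load_avg.
So row 12 is (XZ8, load_avg, 9.6); reading = 9.6.

9.6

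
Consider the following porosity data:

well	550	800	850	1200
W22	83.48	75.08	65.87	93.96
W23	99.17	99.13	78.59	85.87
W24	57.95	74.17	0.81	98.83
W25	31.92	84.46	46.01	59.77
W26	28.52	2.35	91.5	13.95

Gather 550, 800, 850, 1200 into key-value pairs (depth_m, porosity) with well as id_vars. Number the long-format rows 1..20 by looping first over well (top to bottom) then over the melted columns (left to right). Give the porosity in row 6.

99.13

20 rows total (5 × 4). Row 6: index ⌊(6-1)/4⌋ = 1 into well → W23; (6-1) mod 4 = 1 into the melted columns → 800.
So row 6 is (W23, 800, 99.13); porosity = 99.13.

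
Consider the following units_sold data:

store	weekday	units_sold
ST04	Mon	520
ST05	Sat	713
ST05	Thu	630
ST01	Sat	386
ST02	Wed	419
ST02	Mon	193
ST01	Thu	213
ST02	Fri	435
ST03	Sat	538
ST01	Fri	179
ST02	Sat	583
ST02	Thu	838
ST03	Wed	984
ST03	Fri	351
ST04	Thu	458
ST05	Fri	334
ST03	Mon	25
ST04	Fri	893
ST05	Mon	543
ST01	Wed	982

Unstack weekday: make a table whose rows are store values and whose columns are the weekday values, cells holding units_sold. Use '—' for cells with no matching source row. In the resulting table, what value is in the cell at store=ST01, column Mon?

—

No long-format row has store=ST01 and weekday=Mon, so the cell is —.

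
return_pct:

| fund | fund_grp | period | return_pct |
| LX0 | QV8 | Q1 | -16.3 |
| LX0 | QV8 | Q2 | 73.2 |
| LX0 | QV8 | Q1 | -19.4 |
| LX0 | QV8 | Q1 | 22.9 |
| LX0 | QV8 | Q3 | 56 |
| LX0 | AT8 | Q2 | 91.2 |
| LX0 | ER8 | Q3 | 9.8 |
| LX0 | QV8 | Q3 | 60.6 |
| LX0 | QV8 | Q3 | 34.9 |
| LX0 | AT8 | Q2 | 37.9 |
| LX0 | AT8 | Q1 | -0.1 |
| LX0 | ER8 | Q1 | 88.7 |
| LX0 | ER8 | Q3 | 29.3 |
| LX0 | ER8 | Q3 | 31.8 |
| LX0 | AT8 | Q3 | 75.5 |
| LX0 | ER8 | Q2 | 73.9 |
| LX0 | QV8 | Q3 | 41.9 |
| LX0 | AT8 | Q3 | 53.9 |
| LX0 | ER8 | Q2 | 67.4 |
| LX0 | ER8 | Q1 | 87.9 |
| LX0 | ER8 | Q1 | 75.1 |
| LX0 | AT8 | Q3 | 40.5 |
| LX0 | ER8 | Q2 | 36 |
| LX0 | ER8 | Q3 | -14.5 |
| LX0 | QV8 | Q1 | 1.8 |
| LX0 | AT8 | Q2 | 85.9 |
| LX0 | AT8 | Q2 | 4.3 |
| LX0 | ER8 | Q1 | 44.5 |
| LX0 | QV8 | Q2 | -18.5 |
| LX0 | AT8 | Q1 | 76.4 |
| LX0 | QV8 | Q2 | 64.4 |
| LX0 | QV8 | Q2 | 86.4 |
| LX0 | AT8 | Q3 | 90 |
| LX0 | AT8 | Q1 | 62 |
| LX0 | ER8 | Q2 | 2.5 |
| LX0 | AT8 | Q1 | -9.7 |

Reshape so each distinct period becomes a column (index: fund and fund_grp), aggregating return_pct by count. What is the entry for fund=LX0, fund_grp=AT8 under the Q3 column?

4

Rows with fund=LX0, fund_grp=AT8 and period=Q3: return_pct values are 75.5, 53.9, 40.5, 90.
4 rows match — count = 4.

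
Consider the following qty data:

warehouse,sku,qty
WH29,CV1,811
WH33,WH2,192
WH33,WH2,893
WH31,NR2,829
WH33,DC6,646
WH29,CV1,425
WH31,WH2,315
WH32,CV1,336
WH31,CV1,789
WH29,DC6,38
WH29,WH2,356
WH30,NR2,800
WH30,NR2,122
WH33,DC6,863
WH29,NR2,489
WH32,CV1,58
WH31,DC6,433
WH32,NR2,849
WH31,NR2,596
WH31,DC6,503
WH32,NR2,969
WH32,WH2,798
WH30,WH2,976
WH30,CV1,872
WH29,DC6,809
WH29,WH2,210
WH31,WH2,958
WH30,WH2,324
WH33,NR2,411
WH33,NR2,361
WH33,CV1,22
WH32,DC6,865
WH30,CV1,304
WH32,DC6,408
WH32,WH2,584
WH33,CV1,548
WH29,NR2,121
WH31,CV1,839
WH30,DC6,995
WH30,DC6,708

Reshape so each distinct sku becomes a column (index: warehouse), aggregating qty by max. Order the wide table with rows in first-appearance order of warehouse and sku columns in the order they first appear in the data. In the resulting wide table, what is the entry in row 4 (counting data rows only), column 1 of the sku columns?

With rows in first-appearance order of warehouse, row 4 is warehouse=WH32. sku columns in first-appearance order: CV1, WH2, NR2, DC6; column 1 is CV1.
Long rows with warehouse=WH32, sku=CV1: max(336, 58) = 336.

336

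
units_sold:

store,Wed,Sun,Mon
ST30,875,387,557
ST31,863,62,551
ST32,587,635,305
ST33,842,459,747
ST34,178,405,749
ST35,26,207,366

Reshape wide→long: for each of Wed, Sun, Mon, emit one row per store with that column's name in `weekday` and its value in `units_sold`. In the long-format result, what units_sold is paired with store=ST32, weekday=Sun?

635

Unpivoting turns each (store, wide-column) pair into one long row.
The wide cell at row ST32, column Sun holds 635, so the long row (ST32, Sun) has units_sold=635.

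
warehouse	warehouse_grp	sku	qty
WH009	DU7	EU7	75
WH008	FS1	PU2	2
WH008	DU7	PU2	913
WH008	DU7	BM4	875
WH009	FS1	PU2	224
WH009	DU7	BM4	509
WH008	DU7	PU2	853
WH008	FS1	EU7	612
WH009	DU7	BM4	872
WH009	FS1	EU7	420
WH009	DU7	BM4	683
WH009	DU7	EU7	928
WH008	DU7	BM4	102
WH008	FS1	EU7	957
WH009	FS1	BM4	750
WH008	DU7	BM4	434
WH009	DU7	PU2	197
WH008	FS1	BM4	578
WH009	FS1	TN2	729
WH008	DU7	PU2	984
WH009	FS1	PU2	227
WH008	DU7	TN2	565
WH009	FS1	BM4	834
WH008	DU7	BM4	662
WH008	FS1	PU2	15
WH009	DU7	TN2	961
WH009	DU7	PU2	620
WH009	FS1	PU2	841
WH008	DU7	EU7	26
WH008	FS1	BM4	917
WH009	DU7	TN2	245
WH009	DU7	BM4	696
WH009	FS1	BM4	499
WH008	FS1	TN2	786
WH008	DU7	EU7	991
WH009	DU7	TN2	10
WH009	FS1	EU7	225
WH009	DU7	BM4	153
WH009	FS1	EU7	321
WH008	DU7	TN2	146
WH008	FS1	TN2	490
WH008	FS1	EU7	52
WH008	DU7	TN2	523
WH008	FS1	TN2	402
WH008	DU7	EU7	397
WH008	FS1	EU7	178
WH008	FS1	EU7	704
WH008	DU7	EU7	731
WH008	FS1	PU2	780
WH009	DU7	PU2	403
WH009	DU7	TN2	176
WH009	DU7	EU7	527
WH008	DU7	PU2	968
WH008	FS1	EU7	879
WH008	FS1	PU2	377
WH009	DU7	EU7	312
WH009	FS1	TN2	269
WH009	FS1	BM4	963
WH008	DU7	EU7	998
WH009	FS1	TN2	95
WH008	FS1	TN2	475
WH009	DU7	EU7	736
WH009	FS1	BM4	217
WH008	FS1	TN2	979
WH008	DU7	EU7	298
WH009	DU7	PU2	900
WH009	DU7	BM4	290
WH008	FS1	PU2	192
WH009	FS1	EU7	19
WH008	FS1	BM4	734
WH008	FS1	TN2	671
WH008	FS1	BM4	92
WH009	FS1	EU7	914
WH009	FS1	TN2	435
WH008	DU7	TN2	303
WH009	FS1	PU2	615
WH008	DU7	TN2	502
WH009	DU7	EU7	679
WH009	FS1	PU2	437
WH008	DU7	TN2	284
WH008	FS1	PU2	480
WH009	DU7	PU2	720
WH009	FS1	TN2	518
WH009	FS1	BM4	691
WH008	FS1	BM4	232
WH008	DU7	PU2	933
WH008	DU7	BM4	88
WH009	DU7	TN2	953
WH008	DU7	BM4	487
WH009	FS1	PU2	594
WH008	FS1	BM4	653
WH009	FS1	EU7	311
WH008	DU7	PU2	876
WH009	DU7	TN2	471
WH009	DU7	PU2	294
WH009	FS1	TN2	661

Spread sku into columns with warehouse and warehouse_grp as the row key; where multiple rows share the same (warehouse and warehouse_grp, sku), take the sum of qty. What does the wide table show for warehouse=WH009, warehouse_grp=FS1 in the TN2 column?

Rows with warehouse=WH009, warehouse_grp=FS1 and sku=TN2: qty values are 729, 269, 95, 435, 518, 661.
729 + 269 + 95 + 435 + 518 + 661 = 2707.

2707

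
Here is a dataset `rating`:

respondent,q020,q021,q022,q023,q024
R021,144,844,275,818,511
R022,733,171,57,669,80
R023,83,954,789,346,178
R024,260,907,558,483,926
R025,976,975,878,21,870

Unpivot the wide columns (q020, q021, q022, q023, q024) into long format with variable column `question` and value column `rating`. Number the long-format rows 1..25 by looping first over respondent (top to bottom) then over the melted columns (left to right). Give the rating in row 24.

21

25 rows total (5 × 5). Row 24: index ⌊(24-1)/5⌋ = 4 into respondent → R025; (24-1) mod 5 = 3 into the melted columns → q023.
So row 24 is (R025, q023, 21); rating = 21.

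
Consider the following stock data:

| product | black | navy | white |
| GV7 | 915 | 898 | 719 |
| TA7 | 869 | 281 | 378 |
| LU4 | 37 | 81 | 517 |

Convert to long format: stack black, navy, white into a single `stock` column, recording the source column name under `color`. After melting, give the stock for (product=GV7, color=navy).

Unpivoting turns each (product, wide-column) pair into one long row.
The wide cell at row GV7, column navy holds 898, so the long row (GV7, navy) has stock=898.

898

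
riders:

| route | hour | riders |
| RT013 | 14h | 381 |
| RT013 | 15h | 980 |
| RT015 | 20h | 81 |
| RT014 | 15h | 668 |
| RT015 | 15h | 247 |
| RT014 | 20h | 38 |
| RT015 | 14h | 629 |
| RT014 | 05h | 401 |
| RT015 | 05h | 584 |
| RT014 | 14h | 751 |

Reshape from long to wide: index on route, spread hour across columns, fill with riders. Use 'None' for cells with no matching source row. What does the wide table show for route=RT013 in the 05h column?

None

No long-format row has route=RT013 and hour=05h, so the cell is None.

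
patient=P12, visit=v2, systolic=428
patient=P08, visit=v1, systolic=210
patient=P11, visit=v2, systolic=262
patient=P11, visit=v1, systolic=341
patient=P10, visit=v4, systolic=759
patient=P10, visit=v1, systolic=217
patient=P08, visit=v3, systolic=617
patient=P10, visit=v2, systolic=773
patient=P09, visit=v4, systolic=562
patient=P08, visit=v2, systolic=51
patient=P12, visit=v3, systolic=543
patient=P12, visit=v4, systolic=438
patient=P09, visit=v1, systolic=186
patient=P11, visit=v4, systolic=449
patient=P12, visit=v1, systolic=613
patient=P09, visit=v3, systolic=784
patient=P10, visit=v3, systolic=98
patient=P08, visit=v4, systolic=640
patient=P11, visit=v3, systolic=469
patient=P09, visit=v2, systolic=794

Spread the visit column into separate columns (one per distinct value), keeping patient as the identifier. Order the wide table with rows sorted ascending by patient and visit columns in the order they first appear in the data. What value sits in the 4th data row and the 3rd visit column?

449

With rows sorted ascending by patient, row 4 is patient=P11. visit columns in first-appearance order: v2, v1, v4, v3; column 3 is v4.
Long rows with patient=P11, visit=v4: systolic = 449.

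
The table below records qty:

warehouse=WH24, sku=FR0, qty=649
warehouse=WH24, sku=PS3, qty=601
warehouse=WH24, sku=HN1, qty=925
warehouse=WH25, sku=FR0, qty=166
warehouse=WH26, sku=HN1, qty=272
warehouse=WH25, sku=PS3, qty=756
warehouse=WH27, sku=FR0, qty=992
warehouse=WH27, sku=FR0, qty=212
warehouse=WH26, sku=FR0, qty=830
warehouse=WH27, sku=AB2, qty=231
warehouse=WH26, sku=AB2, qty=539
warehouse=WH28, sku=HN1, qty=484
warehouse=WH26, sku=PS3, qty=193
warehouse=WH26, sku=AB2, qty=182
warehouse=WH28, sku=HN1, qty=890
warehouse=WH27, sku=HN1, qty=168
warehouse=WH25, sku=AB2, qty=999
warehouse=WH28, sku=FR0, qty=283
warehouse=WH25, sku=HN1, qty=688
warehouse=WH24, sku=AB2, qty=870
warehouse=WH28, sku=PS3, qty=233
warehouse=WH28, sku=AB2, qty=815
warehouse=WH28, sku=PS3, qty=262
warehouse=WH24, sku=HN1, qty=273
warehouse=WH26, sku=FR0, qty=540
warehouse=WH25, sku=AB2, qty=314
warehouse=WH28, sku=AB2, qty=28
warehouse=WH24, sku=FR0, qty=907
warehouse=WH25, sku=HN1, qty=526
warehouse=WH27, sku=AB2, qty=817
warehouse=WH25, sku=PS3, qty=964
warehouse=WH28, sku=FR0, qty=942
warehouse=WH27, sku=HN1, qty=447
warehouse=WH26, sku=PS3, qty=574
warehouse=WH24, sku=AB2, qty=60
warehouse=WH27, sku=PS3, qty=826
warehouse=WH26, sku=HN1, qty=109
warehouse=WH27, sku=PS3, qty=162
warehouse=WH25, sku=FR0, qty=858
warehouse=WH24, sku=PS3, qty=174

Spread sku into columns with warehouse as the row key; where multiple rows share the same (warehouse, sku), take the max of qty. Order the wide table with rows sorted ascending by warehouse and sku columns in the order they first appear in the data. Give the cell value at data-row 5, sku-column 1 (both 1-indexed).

With rows sorted ascending by warehouse, row 5 is warehouse=WH28. sku columns in first-appearance order: FR0, PS3, HN1, AB2; column 1 is FR0.
Long rows with warehouse=WH28, sku=FR0: max(283, 942) = 942.

942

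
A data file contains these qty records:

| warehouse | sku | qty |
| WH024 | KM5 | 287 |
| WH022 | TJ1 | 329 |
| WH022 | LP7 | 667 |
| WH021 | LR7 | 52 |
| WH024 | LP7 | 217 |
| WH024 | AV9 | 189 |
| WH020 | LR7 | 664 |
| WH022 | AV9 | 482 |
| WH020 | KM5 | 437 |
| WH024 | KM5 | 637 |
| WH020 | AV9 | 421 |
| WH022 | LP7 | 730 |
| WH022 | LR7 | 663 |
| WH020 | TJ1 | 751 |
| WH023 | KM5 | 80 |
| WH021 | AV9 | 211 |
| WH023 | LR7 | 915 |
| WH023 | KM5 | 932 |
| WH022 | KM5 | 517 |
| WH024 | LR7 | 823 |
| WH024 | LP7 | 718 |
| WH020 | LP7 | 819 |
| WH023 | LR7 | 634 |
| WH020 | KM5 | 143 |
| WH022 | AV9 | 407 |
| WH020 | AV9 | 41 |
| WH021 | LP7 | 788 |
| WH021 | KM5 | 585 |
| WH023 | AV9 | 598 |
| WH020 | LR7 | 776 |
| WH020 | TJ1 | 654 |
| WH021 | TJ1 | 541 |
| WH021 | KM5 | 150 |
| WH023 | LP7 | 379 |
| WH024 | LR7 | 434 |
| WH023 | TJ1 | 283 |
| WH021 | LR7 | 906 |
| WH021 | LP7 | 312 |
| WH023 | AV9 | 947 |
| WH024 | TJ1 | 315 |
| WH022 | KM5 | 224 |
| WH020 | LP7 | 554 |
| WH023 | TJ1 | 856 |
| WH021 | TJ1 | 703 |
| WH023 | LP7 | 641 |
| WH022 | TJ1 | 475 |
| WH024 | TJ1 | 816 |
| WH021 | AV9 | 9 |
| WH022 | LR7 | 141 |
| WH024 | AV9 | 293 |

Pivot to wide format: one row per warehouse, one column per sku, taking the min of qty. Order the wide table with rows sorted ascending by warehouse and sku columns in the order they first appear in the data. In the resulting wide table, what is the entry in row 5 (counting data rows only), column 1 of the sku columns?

287

With rows sorted ascending by warehouse, row 5 is warehouse=WH024. sku columns in first-appearance order: KM5, TJ1, LP7, LR7, AV9; column 1 is KM5.
Long rows with warehouse=WH024, sku=KM5: min(287, 637) = 287.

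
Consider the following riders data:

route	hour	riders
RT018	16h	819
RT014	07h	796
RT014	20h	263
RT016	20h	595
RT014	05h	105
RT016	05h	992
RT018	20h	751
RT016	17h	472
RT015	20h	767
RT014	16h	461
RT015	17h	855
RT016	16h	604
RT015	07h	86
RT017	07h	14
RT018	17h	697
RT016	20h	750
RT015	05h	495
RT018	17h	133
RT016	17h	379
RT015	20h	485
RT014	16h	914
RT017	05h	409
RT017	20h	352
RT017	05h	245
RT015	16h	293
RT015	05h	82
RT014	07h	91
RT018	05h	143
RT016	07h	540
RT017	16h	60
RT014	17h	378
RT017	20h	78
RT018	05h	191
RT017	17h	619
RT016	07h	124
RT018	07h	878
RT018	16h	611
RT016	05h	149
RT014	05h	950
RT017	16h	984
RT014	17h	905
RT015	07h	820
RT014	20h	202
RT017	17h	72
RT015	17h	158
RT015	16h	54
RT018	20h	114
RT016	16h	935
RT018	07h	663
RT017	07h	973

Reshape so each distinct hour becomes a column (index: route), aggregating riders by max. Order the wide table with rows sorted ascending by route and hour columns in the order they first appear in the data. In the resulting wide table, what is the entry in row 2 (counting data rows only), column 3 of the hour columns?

With rows sorted ascending by route, row 2 is route=RT015. hour columns in first-appearance order: 16h, 07h, 20h, 05h, 17h; column 3 is 20h.
Long rows with route=RT015, hour=20h: max(767, 485) = 767.

767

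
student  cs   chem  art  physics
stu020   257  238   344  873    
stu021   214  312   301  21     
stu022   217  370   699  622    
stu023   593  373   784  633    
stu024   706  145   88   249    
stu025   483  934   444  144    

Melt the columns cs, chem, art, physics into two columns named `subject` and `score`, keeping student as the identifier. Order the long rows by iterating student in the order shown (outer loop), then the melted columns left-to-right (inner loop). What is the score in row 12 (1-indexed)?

622

24 rows total (6 × 4). Row 12: index ⌊(12-1)/4⌋ = 2 into student → stu022; (12-1) mod 4 = 3 into the melted columns → physics.
So row 12 is (stu022, physics, 622); score = 622.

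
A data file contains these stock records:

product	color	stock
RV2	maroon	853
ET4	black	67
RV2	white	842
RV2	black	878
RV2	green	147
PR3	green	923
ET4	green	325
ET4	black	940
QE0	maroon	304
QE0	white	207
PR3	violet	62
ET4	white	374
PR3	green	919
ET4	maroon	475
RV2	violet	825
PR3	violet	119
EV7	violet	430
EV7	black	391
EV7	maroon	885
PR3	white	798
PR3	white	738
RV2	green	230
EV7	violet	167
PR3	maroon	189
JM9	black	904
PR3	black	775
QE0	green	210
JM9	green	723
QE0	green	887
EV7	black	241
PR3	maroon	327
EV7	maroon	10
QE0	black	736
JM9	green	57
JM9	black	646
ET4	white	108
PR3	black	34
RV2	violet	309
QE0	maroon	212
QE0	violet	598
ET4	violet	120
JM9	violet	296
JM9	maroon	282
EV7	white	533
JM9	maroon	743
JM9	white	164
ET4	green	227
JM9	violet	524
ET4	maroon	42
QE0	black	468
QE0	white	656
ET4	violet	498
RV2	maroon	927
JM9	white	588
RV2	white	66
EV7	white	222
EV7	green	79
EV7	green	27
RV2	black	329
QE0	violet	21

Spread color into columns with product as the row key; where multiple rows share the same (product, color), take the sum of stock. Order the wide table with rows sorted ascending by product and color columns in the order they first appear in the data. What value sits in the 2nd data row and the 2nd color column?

632

With rows sorted ascending by product, row 2 is product=EV7. color columns in first-appearance order: maroon, black, white, green, violet; column 2 is black.
Long rows with product=EV7, color=black: 391 + 241 = 632.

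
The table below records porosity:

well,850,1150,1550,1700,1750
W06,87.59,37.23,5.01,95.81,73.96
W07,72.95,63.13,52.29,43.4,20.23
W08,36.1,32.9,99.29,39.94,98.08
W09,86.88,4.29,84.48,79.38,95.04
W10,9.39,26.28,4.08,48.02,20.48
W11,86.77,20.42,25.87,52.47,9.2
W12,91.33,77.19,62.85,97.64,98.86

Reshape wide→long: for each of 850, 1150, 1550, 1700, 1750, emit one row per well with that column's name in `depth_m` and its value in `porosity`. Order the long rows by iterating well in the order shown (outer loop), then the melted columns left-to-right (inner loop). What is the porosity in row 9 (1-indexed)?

43.4

35 rows total (7 × 5). Row 9: index ⌊(9-1)/5⌋ = 1 into well → W07; (9-1) mod 5 = 3 into the melted columns → 1700.
So row 9 is (W07, 1700, 43.4); porosity = 43.4.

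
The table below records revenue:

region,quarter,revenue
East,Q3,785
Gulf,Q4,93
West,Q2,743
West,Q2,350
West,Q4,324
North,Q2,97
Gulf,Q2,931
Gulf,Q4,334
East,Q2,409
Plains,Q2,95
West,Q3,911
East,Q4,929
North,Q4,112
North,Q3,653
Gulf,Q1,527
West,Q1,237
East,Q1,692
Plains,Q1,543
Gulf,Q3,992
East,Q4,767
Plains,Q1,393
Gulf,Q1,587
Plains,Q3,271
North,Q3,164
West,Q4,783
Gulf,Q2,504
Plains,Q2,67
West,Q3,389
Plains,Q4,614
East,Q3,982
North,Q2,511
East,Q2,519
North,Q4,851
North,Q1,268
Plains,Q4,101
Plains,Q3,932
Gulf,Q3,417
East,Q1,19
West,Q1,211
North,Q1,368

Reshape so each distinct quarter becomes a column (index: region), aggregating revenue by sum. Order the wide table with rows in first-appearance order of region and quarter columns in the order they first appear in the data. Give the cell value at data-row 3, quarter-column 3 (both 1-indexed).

1093

With rows in first-appearance order of region, row 3 is region=West. quarter columns in first-appearance order: Q3, Q4, Q2, Q1; column 3 is Q2.
Long rows with region=West, quarter=Q2: 743 + 350 = 1093.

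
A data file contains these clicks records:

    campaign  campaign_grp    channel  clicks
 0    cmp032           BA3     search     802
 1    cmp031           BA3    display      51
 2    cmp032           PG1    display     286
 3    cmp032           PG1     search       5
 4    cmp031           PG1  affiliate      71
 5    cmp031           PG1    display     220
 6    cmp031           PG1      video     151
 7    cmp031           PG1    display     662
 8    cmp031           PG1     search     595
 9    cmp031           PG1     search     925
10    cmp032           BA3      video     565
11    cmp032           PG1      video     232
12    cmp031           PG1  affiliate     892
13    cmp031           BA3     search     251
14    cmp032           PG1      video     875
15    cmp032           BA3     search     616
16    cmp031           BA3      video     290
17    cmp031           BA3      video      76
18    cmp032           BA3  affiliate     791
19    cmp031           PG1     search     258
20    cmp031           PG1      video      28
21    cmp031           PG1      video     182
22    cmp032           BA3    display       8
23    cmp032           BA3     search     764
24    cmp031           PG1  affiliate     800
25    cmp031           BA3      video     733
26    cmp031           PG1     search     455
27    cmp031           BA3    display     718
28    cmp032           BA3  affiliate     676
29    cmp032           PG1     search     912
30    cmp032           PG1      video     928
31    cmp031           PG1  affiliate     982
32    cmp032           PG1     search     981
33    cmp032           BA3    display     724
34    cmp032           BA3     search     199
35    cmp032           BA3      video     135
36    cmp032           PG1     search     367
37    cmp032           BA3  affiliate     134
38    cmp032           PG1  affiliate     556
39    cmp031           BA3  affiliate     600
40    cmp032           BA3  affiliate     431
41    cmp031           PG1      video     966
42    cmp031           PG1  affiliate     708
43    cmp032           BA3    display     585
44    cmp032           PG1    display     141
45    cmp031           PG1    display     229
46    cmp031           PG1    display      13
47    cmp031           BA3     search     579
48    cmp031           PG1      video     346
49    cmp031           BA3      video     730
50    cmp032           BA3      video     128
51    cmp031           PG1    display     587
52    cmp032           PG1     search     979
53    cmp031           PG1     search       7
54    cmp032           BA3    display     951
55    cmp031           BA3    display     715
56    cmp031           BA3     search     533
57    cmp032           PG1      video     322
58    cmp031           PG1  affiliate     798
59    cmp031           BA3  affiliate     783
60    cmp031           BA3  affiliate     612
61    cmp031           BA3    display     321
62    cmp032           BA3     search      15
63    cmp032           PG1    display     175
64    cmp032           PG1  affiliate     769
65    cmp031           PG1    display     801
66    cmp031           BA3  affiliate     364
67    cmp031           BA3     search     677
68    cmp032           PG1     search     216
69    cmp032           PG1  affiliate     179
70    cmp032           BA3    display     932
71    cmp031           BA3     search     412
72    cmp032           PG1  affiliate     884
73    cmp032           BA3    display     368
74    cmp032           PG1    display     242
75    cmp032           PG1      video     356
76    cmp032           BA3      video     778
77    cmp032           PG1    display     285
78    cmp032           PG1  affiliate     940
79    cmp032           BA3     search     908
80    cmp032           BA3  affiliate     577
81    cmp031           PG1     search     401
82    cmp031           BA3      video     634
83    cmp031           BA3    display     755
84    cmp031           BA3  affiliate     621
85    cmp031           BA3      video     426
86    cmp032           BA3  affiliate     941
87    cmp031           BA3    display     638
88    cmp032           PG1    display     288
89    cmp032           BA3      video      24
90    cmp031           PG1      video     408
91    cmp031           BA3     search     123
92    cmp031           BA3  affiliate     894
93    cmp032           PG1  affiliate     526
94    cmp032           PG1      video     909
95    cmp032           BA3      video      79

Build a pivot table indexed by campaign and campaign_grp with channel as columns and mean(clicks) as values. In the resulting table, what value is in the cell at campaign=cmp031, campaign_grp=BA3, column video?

Rows with campaign=cmp031, campaign_grp=BA3 and channel=video: clicks values are 290, 76, 733, 730, 634, 426.
(290 + 76 + 733 + 730 + 634 + 426) / 6 = 481.50.

481.50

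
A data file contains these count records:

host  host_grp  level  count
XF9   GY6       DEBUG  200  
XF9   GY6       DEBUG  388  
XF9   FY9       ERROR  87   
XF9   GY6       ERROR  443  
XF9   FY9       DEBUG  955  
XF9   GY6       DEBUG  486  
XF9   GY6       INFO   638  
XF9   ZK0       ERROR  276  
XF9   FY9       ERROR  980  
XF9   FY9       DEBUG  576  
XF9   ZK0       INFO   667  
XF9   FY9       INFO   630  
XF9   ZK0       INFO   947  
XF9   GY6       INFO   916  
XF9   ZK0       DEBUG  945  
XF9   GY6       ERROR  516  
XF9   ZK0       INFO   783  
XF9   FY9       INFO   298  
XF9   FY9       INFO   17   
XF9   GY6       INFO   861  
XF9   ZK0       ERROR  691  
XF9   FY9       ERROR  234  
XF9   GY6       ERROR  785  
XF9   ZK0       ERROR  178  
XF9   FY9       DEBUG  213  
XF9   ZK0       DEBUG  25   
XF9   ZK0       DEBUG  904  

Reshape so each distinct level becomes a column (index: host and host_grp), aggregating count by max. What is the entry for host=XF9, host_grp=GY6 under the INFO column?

916

Rows with host=XF9, host_grp=GY6 and level=INFO: count values are 638, 916, 861.
max(638, 916, 861) = 916.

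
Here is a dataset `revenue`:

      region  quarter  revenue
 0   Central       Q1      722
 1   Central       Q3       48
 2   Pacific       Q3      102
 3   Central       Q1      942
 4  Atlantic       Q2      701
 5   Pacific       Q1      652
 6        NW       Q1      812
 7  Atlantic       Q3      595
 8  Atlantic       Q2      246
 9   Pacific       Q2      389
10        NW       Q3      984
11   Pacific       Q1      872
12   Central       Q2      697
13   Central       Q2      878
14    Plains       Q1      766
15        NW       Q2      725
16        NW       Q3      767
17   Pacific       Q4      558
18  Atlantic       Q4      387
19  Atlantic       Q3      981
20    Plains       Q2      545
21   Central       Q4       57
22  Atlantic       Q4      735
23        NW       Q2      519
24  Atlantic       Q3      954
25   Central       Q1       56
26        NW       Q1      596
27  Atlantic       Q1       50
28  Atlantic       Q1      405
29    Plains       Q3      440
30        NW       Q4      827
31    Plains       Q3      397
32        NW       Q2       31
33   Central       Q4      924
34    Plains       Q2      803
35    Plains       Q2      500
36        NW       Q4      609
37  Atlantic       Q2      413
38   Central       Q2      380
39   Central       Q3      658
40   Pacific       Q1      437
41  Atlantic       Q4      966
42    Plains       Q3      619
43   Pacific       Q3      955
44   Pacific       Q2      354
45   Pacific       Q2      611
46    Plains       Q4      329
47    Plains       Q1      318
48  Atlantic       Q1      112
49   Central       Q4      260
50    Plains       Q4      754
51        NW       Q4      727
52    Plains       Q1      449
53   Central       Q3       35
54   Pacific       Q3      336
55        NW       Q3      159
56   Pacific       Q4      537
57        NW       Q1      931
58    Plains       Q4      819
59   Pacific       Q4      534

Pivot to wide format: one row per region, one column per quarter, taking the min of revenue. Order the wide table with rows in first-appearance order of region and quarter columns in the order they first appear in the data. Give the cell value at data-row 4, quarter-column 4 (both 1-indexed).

609

With rows in first-appearance order of region, row 4 is region=NW. quarter columns in first-appearance order: Q1, Q3, Q2, Q4; column 4 is Q4.
Long rows with region=NW, quarter=Q4: min(827, 609, 727) = 609.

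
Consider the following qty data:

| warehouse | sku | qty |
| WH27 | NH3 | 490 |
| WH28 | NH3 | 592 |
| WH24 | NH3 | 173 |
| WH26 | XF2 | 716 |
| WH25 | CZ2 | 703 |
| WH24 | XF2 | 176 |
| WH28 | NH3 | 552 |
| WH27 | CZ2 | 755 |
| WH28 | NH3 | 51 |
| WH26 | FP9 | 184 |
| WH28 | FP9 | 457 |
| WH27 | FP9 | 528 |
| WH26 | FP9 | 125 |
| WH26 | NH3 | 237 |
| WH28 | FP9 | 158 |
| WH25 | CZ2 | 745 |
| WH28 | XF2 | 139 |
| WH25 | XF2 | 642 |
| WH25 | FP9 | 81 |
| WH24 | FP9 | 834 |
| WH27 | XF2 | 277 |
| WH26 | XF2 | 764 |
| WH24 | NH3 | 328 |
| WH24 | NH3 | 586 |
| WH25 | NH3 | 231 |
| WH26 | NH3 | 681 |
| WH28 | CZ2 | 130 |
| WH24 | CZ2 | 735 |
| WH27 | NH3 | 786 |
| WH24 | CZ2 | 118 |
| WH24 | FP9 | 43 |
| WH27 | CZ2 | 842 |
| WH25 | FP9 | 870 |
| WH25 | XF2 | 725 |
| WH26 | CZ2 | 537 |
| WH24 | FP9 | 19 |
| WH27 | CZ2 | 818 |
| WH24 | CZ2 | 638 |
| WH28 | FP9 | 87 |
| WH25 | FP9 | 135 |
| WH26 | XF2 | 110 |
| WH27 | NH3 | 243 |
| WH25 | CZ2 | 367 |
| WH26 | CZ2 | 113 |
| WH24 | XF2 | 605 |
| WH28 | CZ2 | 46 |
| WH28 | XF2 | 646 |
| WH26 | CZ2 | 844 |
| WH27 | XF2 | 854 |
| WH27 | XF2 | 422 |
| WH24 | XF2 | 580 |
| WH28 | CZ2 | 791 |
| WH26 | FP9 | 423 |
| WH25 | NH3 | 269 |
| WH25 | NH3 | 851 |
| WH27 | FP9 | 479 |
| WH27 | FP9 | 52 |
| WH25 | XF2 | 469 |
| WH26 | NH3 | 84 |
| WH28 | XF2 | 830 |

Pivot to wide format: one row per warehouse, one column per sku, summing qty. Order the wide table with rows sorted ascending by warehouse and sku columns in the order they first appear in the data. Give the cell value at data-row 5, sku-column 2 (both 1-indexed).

1615

With rows sorted ascending by warehouse, row 5 is warehouse=WH28. sku columns in first-appearance order: NH3, XF2, CZ2, FP9; column 2 is XF2.
Long rows with warehouse=WH28, sku=XF2: 139 + 646 + 830 = 1615.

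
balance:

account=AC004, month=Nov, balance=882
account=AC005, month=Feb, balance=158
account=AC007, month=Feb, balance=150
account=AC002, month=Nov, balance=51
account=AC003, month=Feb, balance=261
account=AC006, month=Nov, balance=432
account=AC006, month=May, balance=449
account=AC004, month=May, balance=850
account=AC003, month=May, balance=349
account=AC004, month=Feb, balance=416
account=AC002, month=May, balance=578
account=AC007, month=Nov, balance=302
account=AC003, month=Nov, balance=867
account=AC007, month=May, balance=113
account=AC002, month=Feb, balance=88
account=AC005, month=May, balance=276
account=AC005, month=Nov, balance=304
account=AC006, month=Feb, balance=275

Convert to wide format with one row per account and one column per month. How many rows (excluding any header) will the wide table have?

6 distinct account values → 6 rows.

6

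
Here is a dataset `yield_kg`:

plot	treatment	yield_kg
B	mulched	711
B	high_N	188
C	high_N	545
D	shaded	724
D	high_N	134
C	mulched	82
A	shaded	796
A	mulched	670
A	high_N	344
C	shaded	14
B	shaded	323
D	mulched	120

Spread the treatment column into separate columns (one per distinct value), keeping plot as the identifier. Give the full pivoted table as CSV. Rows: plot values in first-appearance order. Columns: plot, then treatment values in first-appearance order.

Columns: plot plus the 3 distinct treatment values (mulched, high_N, shaded).
For example, row B column mulched takes yield_kg=711 from the long row (B, mulched).

plot,mulched,high_N,shaded
B,711,188,323
C,82,545,14
D,120,134,724
A,670,344,796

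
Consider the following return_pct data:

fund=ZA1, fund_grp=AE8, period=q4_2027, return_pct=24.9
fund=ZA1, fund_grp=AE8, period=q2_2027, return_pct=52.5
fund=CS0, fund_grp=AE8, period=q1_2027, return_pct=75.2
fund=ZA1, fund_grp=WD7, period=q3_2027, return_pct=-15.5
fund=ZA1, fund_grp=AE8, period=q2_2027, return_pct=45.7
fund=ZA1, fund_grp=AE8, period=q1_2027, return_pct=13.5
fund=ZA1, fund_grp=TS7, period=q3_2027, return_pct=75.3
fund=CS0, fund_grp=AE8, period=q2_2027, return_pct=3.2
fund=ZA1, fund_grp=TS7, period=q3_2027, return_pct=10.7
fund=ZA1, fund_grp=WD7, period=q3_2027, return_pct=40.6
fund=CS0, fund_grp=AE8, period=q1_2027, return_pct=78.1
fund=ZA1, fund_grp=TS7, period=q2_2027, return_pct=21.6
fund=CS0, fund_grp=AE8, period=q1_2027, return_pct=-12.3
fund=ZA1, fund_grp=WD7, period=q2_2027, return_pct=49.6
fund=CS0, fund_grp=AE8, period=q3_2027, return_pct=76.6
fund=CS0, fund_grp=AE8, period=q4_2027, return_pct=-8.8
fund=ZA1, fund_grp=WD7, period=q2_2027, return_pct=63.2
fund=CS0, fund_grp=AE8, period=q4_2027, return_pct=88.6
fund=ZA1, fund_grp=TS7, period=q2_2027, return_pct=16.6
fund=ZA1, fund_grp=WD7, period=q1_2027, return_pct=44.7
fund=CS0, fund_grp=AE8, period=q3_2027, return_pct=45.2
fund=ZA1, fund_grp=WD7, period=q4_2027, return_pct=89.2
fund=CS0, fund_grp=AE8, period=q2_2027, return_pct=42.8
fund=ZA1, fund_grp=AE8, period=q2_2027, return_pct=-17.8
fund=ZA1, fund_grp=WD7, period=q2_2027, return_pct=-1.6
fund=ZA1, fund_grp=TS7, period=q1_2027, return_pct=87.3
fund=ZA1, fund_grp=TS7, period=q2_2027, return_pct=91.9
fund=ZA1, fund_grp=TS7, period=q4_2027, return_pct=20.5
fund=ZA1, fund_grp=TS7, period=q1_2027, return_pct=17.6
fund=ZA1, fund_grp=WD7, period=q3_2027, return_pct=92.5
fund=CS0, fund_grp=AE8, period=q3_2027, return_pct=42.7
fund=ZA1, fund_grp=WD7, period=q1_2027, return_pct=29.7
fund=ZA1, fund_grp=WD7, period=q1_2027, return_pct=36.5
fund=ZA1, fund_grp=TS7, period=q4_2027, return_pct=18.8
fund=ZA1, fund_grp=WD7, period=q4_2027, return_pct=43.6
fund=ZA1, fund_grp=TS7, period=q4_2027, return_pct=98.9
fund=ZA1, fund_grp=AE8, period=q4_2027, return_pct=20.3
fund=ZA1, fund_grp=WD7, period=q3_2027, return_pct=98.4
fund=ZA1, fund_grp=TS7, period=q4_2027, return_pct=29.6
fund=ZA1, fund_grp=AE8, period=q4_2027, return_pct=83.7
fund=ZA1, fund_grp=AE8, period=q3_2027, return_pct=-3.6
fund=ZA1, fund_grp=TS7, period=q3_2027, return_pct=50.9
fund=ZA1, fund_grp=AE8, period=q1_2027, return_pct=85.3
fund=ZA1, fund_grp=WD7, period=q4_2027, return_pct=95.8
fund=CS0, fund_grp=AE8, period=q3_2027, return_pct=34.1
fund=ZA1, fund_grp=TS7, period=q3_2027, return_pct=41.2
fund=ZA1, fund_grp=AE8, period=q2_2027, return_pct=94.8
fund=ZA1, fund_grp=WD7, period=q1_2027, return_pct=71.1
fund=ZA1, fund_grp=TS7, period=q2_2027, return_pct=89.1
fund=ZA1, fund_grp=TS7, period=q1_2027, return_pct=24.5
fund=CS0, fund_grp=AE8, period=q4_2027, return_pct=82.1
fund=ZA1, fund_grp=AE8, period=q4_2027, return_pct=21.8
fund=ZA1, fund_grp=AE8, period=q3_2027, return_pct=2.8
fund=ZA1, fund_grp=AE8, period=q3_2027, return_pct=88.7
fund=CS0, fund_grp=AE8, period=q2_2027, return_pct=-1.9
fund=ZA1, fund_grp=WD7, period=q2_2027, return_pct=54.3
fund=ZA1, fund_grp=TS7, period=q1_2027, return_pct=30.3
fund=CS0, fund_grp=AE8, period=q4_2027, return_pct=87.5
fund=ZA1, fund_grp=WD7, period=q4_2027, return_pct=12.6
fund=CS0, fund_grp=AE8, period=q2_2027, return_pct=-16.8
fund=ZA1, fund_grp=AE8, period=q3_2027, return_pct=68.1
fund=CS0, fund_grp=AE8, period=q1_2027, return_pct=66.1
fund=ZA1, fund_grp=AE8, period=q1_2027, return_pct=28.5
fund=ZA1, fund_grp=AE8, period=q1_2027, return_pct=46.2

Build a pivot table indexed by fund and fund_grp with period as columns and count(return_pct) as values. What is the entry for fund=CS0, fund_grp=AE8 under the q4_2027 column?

Rows with fund=CS0, fund_grp=AE8 and period=q4_2027: return_pct values are -8.8, 88.6, 82.1, 87.5.
4 rows match — count = 4.

4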